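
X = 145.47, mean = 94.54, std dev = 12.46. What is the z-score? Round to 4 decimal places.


z = (X - mu) / sigma
X - mu = 145.47 - 94.54 = 50.93
z = 50.93 / 12.46 = 5093/1246 ≈ 4.087480

4.0875


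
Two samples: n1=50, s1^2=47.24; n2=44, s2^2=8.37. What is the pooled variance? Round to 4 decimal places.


sp^2 = ((n1-1)*s1^2 + (n2-1)*s2^2)/(n1+n2-2)
(n1-1)*s1^2 = 49 * 47.24 = 2314.76
(n2-1)*s2^2 = 43 * 8.37 = 359.91
numerator = 2314.76 + 359.91 = 2674.67
n1+n2-2 = 92
sp^2 = 2674.67 / 92 = 29.0725

29.0725


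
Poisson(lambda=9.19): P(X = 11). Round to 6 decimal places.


P = e^(-lam) * lam^k / k!
e^(-9.19) ≈ 0.0001020549
lam^k = 9.19^11 ≈ 39488498926.695785
k! = 11! = 39916800
P = 0.0001020549 * 39488498926.695785 / 39916800 ≈ 0.100960

0.100960


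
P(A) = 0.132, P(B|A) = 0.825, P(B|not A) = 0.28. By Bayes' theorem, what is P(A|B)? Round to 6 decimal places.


P(A|B) = P(B|A)*P(A) / P(B), P(B) = P(B|A)*P(A) + P(B|not A)*P(not A)
P(B|A)*P(A) = 0.825 * 0.132 = 0.1089
P(B|not A)*P(not A) = 0.28 * 0.868 = 0.24304
P(B) = 0.1089 + 0.24304 = 0.35194
P(A|B) = 0.1089 / 0.35194 ≈ 0.30942774

0.309428


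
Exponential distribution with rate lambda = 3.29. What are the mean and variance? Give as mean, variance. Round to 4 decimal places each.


mean = 1/lam, var = 1/lam^2
mean = 1 / 3.29 = 100/329 ≈ 0.303951
lam^2 = 3.29^2 = 10.8241
var = 1 / 10.8241 ≈ 0.092386

0.3040, 0.0924


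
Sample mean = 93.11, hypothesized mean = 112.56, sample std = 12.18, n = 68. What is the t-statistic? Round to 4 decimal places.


t = (xbar - mu0) / (s/sqrt(n))
xbar - mu0 = 93.11 - 112.56 = -19.45
sqrt(68) ≈ 8.24621125
s/sqrt(n) = 12.18 / 8.24621125 ≈ 1.47704196
t = -19.45 / 1.47704196 ≈ -13.168211

-13.1682


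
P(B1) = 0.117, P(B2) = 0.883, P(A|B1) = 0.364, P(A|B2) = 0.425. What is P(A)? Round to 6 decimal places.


P(A) = P(A|B1)*P(B1) + P(A|B2)*P(B2)
P(A|B1)*P(B1) = 0.364 * 0.117 = 0.042588
P(A|B2)*P(B2) = 0.425 * 0.883 = 0.375275
P(A) = 0.042588 + 0.375275 = 0.417863

0.417863


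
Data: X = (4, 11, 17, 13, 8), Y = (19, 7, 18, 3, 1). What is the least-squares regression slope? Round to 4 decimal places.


b = sum((xi-xbar)(yi-ybar)) / sum((xi-xbar)^2)
n = 5, xbar = 53/5 = 10.6, ybar = 48/5 = 9.6
Sxy = sum((xi-xbar)(yi-ybar)) = -2.8
Sxx = sum((xi-xbar)^2) = 97.2
b = Sxy / Sxx = -7/243 ≈ -0.028807

-0.0288


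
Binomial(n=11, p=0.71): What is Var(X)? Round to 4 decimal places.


Var = n*p*(1-p) = 11 * 0.71 * 0.29 = 2.2649

2.2649


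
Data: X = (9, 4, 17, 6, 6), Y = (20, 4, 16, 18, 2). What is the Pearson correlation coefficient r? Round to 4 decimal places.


r = sum((xi-xbar)(yi-ybar)) / sqrt(sum((xi-xbar)^2) * sum((yi-ybar)^2))
n = 5, xbar = 42/5 = 8.4, ybar = 60/5 = 12
Sxy = sum((xi-xbar)(yi-ybar)) = 84
Sxx = sum((xi-xbar)^2) = 105.2
Syy = sum((yi-ybar)^2) = 280
sqrt(Sxx*Syy) ≈ 171.627504
r = Sxy / sqrt(Sxx*Syy) = 84 / 171.627504 ≈ 0.489432

0.4894


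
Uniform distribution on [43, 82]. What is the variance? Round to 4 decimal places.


Var = (b-a)^2 / 12
(b-a)^2 = (82 - 43)^2 = 1521
Var = 1521/12 = 126.75

126.7500


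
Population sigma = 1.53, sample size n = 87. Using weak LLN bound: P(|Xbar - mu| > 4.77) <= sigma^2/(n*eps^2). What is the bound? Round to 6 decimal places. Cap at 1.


bound = min(1, sigma^2/(n*eps^2))
sigma^2 = 1.53^2 = 2.3409
n*eps^2 = 87 * 4.77^2 = 87 * 22.7529 = 1979.5023
sigma^2/(n*eps^2) = 2.3409 / 1979.5023 ≈ 0.00118257

0.001183


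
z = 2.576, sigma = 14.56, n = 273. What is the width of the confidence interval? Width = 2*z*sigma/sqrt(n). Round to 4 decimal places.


width = 2*z*sigma/sqrt(n)
2*z*sigma = 2 * 2.576 * 14.56 = 75.01312
sqrt(273) ≈ 16.522712
width = 75.01312 / 16.522712 ≈ 4.540001

4.5400


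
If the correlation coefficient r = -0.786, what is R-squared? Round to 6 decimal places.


R^2 = r^2 = (-0.786)^2 = 0.617796

0.617796


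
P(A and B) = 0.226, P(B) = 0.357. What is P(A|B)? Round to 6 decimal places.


P(A|B) = P(A and B) / P(B) = 0.226 / 0.357 = 226/357 ≈ 0.63305322

0.633053


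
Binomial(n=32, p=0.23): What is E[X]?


E[X] = n*p = 32 * 0.23 = 7.36

7.36


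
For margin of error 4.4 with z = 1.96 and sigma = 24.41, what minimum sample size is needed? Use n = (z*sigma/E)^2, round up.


z*sigma/E = 1.96 * 24.41 / 4.4 ≈ 10.873545
(z*sigma/E)^2 ≈ 118.233991
round up: n = 119

119


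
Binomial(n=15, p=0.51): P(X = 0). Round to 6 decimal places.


P = C(n,k) * p^k * (1-p)^(n-k)
C(15,0) = 1
p^k = 0.51^0 = 1
(1-p)^(n-k) = 0.49^15 ≈ 0.00002253934
P = 1 * 1 * 0.00002253934 ≈ 0.000023

0.000023


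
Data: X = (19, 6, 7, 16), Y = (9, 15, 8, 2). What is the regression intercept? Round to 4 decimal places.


a = ybar - b*xbar, where b = sum((xi-xbar)(yi-ybar)) / sum((xi-xbar)^2)
n = 4, xbar = 48/4 = 12, ybar = 34/4 = 8.5
Sxy = sum((xi-xbar)(yi-ybar)) = -59
Sxx = sum((xi-xbar)^2) = 126
b = Sxy / Sxx = -59/126 ≈ -0.468254
a = 8.5 - (-0.468254) * 12 = 593/42 ≈ 14.119048

14.1190


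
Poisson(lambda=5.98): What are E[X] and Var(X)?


E[X] = Var(X) = lambda = 5.98

5.98, 5.98


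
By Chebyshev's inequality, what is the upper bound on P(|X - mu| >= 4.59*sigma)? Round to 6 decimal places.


P <= 1/k^2
k^2 = 4.59^2 = 21.0681
1/k^2 = 1 / 21.0681 ≈ 0.04746512

0.047465


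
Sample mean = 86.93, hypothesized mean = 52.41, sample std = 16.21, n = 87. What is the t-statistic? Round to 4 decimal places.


t = (xbar - mu0) / (s/sqrt(n))
xbar - mu0 = 86.93 - 52.41 = 34.52
sqrt(87) ≈ 9.32737905
s/sqrt(n) = 16.21 / 9.32737905 ≈ 1.73789442
t = 34.52 / 1.73789442 ≈ 19.863117

19.8631


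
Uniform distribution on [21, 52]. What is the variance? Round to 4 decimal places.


Var = (b-a)^2 / 12
(b-a)^2 = (52 - 21)^2 = 961
Var = 961/12 ≈ 80.083333

80.0833


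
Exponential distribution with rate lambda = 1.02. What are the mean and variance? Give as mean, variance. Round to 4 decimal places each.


mean = 1/lam, var = 1/lam^2
mean = 1 / 1.02 = 50/51 ≈ 0.980392
lam^2 = 1.02^2 = 1.0404
var = 1 / 1.0404 = 2500/2601 ≈ 0.961169

0.9804, 0.9612


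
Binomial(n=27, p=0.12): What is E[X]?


E[X] = n*p = 27 * 0.12 = 3.24

3.24


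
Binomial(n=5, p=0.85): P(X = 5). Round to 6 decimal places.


P = C(n,k) * p^k * (1-p)^(n-k)
C(5,5) = 1
p^k = 0.85^5 ≈ 0.4437053
(1-p)^(n-k) = 0.15^0 = 1
P = 1 * 0.4437053 * 1 ≈ 0.443705

0.443705


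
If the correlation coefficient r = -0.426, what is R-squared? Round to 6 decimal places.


R^2 = r^2 = (-0.426)^2 = 0.181476

0.181476


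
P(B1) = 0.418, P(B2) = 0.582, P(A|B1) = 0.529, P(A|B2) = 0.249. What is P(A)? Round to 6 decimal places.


P(A) = P(A|B1)*P(B1) + P(A|B2)*P(B2)
P(A|B1)*P(B1) = 0.529 * 0.418 = 0.221122
P(A|B2)*P(B2) = 0.249 * 0.582 = 0.144918
P(A) = 0.221122 + 0.144918 = 0.36604

0.366040


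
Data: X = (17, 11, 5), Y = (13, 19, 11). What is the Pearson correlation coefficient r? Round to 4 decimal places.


r = sum((xi-xbar)(yi-ybar)) / sqrt(sum((xi-xbar)^2) * sum((yi-ybar)^2))
n = 3, xbar = 33/3 = 11, ybar = 43/3 ≈ 14.333333
Sxy = sum((xi-xbar)(yi-ybar)) = 12
Sxx = sum((xi-xbar)^2) = 72
Syy = sum((yi-ybar)^2) = 104/3 ≈ 34.666667
sqrt(Sxx*Syy) ≈ 49.959984
r = Sxy / sqrt(Sxx*Syy) = 12 / 49.959984 ≈ 0.240192

0.2402


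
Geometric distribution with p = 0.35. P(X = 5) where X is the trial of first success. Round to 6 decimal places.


P = (1-p)^(k-1) * p
(1-p)^(k-1) = 0.65^4 ≈ 0.1785063
P = 0.1785063 * 0.35 ≈ 0.06247719

0.062477


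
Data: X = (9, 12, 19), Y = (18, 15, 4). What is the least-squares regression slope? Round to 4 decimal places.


b = sum((xi-xbar)(yi-ybar)) / sum((xi-xbar)^2)
n = 3, xbar = 40/3 ≈ 13.333333, ybar = 37/3 ≈ 12.333333
Sxy = sum((xi-xbar)(yi-ybar)) = -226/3 ≈ -75.333333
Sxx = sum((xi-xbar)^2) = 158/3 ≈ 52.666667
b = Sxy / Sxx = -113/79 ≈ -1.430380

-1.4304


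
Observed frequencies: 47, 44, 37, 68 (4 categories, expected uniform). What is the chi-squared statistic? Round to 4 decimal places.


chi2 = sum((O-E)^2/E), E = total/4
total = 196, E = 196/4 = 49
(47 - 49)^2 / 49 = 4 / 49 = 4/49 ≈ 0.081633
(44 - 49)^2 / 49 = 25 / 49 = 25/49 ≈ 0.510204
(37 - 49)^2 / 49 = 144 / 49 = 144/49 ≈ 2.938776
(68 - 49)^2 / 49 = 361 / 49 = 361/49 ≈ 7.367347
chi2 = 534/49 ≈ 10.897959

10.8980


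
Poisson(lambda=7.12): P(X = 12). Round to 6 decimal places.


P = e^(-lam) * lam^k / k!
e^(-7.12) ≈ 0.0008087668
lam^k = 7.12^12 ≈ 16973051291.818283
k! = 12! = 479001600
P = 0.0008087668 * 16973051291.818283 / 479001600 ≈ 0.028658

0.028658


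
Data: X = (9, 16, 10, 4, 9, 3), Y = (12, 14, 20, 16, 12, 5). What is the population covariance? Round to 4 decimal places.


Cov = (1/n)*sum((xi-xbar)(yi-ybar))
n = 6, xbar = 51/6 = 8.5, ybar = 79/6 ≈ 13.166667
sum((xi-xbar)(yi-ybar)) = 47.5
Cov = 47.5 / 6 = 95/12 ≈ 7.916667

7.9167


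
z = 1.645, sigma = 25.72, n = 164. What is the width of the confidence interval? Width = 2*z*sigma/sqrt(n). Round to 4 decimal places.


width = 2*z*sigma/sqrt(n)
2*z*sigma = 2 * 1.645 * 25.72 = 84.6188
sqrt(164) ≈ 12.806248
width = 84.6188 / 12.806248 ≈ 6.607618

6.6076


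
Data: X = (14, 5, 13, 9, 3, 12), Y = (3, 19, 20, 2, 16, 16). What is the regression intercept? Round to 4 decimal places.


a = ybar - b*xbar, where b = sum((xi-xbar)(yi-ybar)) / sum((xi-xbar)^2)
n = 6, xbar = 56/6 = 28/3 ≈ 9.333333, ybar = 76/6 = 38/3 ≈ 12.666667
Sxy = sum((xi-xbar)(yi-ybar)) = -163/3 ≈ -54.333333
Sxx = sum((xi-xbar)^2) = 304/3 ≈ 101.333333
b = Sxy / Sxx = -163/304 ≈ -0.536184
a = 12.666667 - (-0.536184) * 9.333333 = 1343/76 ≈ 17.671053

17.6711


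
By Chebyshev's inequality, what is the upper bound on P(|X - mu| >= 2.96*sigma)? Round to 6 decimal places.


P <= 1/k^2
k^2 = 2.96^2 = 8.7616
1/k^2 = 1 / 8.7616 = 625/5476 ≈ 0.11413440

0.114134


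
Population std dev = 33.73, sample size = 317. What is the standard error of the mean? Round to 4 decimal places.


SE = sigma / sqrt(n)
sqrt(317) ≈ 17.804494
SE = 33.73 / 17.804494 ≈ 1.894466

1.8945


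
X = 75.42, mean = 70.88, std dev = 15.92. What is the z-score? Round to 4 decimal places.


z = (X - mu) / sigma
X - mu = 75.42 - 70.88 = 4.54
z = 4.54 / 15.92 = 227/796 ≈ 0.285176

0.2852


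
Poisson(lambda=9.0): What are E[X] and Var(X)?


E[X] = Var(X) = lambda = 9.0

9.0, 9.0


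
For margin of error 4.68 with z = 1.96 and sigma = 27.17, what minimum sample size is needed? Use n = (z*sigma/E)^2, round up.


z*sigma/E = 1.96 * 27.17 / 4.68 = 10241/900 ≈ 11.378889
(z*sigma/E)^2 ≈ 129.479112
round up: n = 130

130


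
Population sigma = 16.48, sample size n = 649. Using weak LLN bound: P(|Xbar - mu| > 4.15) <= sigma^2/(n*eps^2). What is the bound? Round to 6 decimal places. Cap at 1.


bound = min(1, sigma^2/(n*eps^2))
sigma^2 = 16.48^2 = 271.5904
n*eps^2 = 649 * 4.15^2 = 649 * 17.2225 = 11177.4025
sigma^2/(n*eps^2) = 271.5904 / 11177.4025 ≈ 0.02429817

0.024298


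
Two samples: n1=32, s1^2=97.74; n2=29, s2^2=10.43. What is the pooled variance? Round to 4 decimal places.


sp^2 = ((n1-1)*s1^2 + (n2-1)*s2^2)/(n1+n2-2)
(n1-1)*s1^2 = 31 * 97.74 = 3029.94
(n2-1)*s2^2 = 28 * 10.43 = 292.04
numerator = 3029.94 + 292.04 = 3321.98
n1+n2-2 = 59
sp^2 = 3321.98 / 59 = 166099/2950 ≈ 56.304746

56.3047


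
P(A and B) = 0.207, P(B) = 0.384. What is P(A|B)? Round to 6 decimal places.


P(A|B) = P(A and B) / P(B) = 0.207 / 0.384 = 0.5390625

0.539063


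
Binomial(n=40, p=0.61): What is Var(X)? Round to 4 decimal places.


Var = n*p*(1-p) = 40 * 0.61 * 0.39 = 9.516

9.5160


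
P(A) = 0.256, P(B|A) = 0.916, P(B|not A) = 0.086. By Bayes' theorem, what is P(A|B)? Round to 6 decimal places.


P(A|B) = P(B|A)*P(A) / P(B), P(B) = P(B|A)*P(A) + P(B|not A)*P(not A)
P(B|A)*P(A) = 0.916 * 0.256 = 0.234496
P(B|not A)*P(not A) = 0.086 * 0.744 = 0.063984
P(B) = 0.234496 + 0.063984 = 0.29848
P(A|B) = 0.234496 / 0.29848 ≈ 0.78563388

0.785634


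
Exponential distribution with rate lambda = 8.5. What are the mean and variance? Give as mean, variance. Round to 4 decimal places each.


mean = 1/lam, var = 1/lam^2
mean = 1 / 8.5 = 2/17 ≈ 0.117647
lam^2 = 8.5^2 = 72.25
var = 1 / 72.25 = 4/289 ≈ 0.013841

0.1176, 0.0138


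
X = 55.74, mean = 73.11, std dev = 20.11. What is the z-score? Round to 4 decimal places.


z = (X - mu) / sigma
X - mu = 55.74 - 73.11 = -17.37
z = -17.37 / 20.11 = -1737/2011 ≈ -0.863749

-0.8637


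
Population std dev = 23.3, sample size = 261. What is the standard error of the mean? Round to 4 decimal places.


SE = sigma / sqrt(n)
sqrt(261) ≈ 16.155494
SE = 23.3 / 16.155494 ≈ 1.442234

1.4422


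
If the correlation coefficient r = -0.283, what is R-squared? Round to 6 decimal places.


R^2 = r^2 = (-0.283)^2 = 0.080089

0.080089


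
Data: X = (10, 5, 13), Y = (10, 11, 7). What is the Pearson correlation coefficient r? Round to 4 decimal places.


r = sum((xi-xbar)(yi-ybar)) / sqrt(sum((xi-xbar)^2) * sum((yi-ybar)^2))
n = 3, xbar = 28/3 ≈ 9.333333, ybar = 28/3 ≈ 9.333333
Sxy = sum((xi-xbar)(yi-ybar)) = -46/3 ≈ -15.333333
Sxx = sum((xi-xbar)^2) = 98/3 ≈ 32.666667
Syy = sum((yi-ybar)^2) = 26/3 ≈ 8.666667
sqrt(Sxx*Syy) ≈ 16.825906
r = Sxy / sqrt(Sxx*Syy) = -15.333333 / 16.825906 ≈ -0.911293

-0.9113


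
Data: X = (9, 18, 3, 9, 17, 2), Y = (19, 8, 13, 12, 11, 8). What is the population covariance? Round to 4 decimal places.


Cov = (1/n)*sum((xi-xbar)(yi-ybar))
n = 6, xbar = 58/6 = 29/3 ≈ 9.666667, ybar = 71/6 ≈ 11.833333
sum((xi-xbar)(yi-ybar)) = -64/3 ≈ -21.333333
Cov = -21.333333 / 6 = -32/9 ≈ -3.555556

-3.5556


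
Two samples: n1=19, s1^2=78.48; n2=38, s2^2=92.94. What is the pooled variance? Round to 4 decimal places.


sp^2 = ((n1-1)*s1^2 + (n2-1)*s2^2)/(n1+n2-2)
(n1-1)*s1^2 = 18 * 78.48 = 1412.64
(n2-1)*s2^2 = 37 * 92.94 = 3438.78
numerator = 1412.64 + 3438.78 = 4851.42
n1+n2-2 = 55
sp^2 = 4851.42 / 55 = 242571/2750 ≈ 88.207636

88.2076


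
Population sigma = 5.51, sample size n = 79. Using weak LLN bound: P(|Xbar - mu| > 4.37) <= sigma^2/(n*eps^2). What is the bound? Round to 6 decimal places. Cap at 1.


bound = min(1, sigma^2/(n*eps^2))
sigma^2 = 5.51^2 = 30.3601
n*eps^2 = 79 * 4.37^2 = 79 * 19.0969 = 1508.6551
sigma^2/(n*eps^2) = 30.3601 / 1508.6551 ≈ 0.02012395

0.020124


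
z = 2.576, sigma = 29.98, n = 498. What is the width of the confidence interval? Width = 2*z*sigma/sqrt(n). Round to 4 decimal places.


width = 2*z*sigma/sqrt(n)
2*z*sigma = 2 * 2.576 * 29.98 = 154.45696
sqrt(498) ≈ 22.315914
width = 154.45696 / 22.315914 ≈ 6.921382

6.9214


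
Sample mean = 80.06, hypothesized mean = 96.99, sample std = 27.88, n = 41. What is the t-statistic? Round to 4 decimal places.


t = (xbar - mu0) / (s/sqrt(n))
xbar - mu0 = 80.06 - 96.99 = -16.93
sqrt(41) ≈ 6.40312424
s/sqrt(n) = 27.88 / 6.40312424 ≈ 4.35412448
t = -16.93 / 4.35412448 ≈ -3.888267

-3.8883


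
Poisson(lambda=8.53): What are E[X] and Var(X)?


E[X] = Var(X) = lambda = 8.53

8.53, 8.53


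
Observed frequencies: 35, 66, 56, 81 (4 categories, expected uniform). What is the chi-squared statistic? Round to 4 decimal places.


chi2 = sum((O-E)^2/E), E = total/4
total = 238, E = 238/4 = 59.5
(35 - 59.5)^2 / 59.5 = 600.25 / 59.5 = 343/34 ≈ 10.088235
(66 - 59.5)^2 / 59.5 = 42.25 / 59.5 = 169/238 ≈ 0.710084
(56 - 59.5)^2 / 59.5 = 12.25 / 59.5 = 7/34 ≈ 0.205882
(81 - 59.5)^2 / 59.5 = 462.25 / 59.5 = 1849/238 ≈ 7.768908
chi2 = 2234/119 ≈ 18.773109

18.7731


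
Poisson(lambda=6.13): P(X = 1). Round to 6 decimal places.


P = e^(-lam) * lam^k / k!
e^(-6.13) ≈ 0.002176581
lam^k = 6.13^1 = 6.13
k! = 1! = 1
P = 0.002176581 * 6.13 / 1 ≈ 0.013342

0.013342


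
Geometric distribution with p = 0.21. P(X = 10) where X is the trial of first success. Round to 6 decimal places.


P = (1-p)^(k-1) * p
(1-p)^(k-1) = 0.79^9 ≈ 0.1198516
P = 0.1198516 * 0.21 ≈ 0.02516884

0.025169


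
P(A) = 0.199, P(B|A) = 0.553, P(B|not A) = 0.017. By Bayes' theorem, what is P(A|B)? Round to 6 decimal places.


P(A|B) = P(B|A)*P(A) / P(B), P(B) = P(B|A)*P(A) + P(B|not A)*P(not A)
P(B|A)*P(A) = 0.553 * 0.199 = 0.110047
P(B|not A)*P(not A) = 0.017 * 0.801 = 0.013617
P(B) = 0.110047 + 0.013617 = 0.123664
P(A|B) = 0.110047 / 0.123664 ≈ 0.88988711

0.889887


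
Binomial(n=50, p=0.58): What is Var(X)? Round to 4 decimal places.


Var = n*p*(1-p) = 50 * 0.58 * 0.42 = 12.18

12.1800


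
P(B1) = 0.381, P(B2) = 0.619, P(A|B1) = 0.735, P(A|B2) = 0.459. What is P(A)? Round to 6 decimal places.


P(A) = P(A|B1)*P(B1) + P(A|B2)*P(B2)
P(A|B1)*P(B1) = 0.735 * 0.381 = 0.280035
P(A|B2)*P(B2) = 0.459 * 0.619 = 0.284121
P(A) = 0.280035 + 0.284121 = 0.564156

0.564156


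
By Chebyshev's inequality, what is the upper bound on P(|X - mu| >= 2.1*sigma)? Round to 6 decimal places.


P <= 1/k^2
k^2 = 2.1^2 = 4.41
1/k^2 = 1 / 4.41 = 100/441 ≈ 0.22675737

0.226757


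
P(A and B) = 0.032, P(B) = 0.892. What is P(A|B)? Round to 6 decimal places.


P(A|B) = P(A and B) / P(B) = 0.032 / 0.892 = 8/223 ≈ 0.03587444

0.035874


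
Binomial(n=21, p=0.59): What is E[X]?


E[X] = n*p = 21 * 0.59 = 12.39

12.39


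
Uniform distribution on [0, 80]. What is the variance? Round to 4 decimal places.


Var = (b-a)^2 / 12
(b-a)^2 = (80 - 0)^2 = 6400
Var = 6400/12 ≈ 533.333333

533.3333


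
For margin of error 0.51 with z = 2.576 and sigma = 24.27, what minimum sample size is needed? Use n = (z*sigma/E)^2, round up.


z*sigma/E = 2.576 * 24.27 / 0.51 = 260498/2125 ≈ 122.587294
(z*sigma/E)^2 ≈ 15027.644679
round up: n = 15028

15028


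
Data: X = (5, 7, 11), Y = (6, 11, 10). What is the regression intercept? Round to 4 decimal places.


a = ybar - b*xbar, where b = sum((xi-xbar)(yi-ybar)) / sum((xi-xbar)^2)
n = 3, xbar = 23/3 ≈ 7.666667, ybar = 27/3 = 9
Sxy = sum((xi-xbar)(yi-ybar)) = 10
Sxx = sum((xi-xbar)^2) = 56/3 ≈ 18.666667
b = Sxy / Sxx = 15/28 ≈ 0.535714
a = 9 - 0.535714 * 7.666667 = 137/28 ≈ 4.892857

4.8929


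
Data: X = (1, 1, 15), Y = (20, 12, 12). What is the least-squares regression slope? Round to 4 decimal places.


b = sum((xi-xbar)(yi-ybar)) / sum((xi-xbar)^2)
n = 3, xbar = 17/3 ≈ 5.666667, ybar = 44/3 ≈ 14.666667
Sxy = sum((xi-xbar)(yi-ybar)) = -112/3 ≈ -37.333333
Sxx = sum((xi-xbar)^2) = 392/3 ≈ 130.666667
b = Sxy / Sxx = -2/7 ≈ -0.285714

-0.2857


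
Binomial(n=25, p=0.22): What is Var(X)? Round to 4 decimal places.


Var = n*p*(1-p) = 25 * 0.22 * 0.78 = 4.29

4.2900


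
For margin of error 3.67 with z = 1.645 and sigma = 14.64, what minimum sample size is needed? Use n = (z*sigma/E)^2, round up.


z*sigma/E = 1.645 * 14.64 / 3.67 = 60207/9175 ≈ 6.562071
(z*sigma/E)^2 ≈ 43.060774
round up: n = 44

44


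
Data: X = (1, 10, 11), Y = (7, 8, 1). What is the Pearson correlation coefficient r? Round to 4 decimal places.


r = sum((xi-xbar)(yi-ybar)) / sqrt(sum((xi-xbar)^2) * sum((yi-ybar)^2))
n = 3, xbar = 22/3 ≈ 7.333333, ybar = 16/3 ≈ 5.333333
Sxy = sum((xi-xbar)(yi-ybar)) = -58/3 ≈ -19.333333
Sxx = sum((xi-xbar)^2) = 182/3 ≈ 60.666667
Syy = sum((yi-ybar)^2) = 86/3 ≈ 28.666667
sqrt(Sxx*Syy) ≈ 41.702651
r = Sxy / sqrt(Sxx*Syy) = -19.333333 / 41.702651 ≈ -0.463600

-0.4636


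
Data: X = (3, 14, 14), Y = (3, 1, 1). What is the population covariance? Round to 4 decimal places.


Cov = (1/n)*sum((xi-xbar)(yi-ybar))
n = 3, xbar = 31/3 ≈ 10.333333, ybar = 5/3 ≈ 1.666667
sum((xi-xbar)(yi-ybar)) = -44/3 ≈ -14.666667
Cov = -14.666667 / 3 = -44/9 ≈ -4.888889

-4.8889


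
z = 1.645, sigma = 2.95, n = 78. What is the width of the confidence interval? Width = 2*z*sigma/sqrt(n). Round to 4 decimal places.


width = 2*z*sigma/sqrt(n)
2*z*sigma = 2 * 1.645 * 2.95 = 9.7055
sqrt(78) ≈ 8.831761
width = 9.7055 / 8.831761 ≈ 1.098931

1.0989


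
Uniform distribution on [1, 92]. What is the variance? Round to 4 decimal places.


Var = (b-a)^2 / 12
(b-a)^2 = (92 - 1)^2 = 8281
Var = 8281/12 ≈ 690.083333

690.0833


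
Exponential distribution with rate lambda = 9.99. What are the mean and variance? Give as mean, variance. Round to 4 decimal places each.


mean = 1/lam, var = 1/lam^2
mean = 1 / 9.99 = 100/999 ≈ 0.100100
lam^2 = 9.99^2 = 99.8001
var = 1 / 99.8001 ≈ 0.010020

0.1001, 0.0100


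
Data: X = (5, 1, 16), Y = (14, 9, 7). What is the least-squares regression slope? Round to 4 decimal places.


b = sum((xi-xbar)(yi-ybar)) / sum((xi-xbar)^2)
n = 3, xbar = 22/3 ≈ 7.333333, ybar = 30/3 = 10
Sxy = sum((xi-xbar)(yi-ybar)) = -29
Sxx = sum((xi-xbar)^2) = 362/3 ≈ 120.666667
b = Sxy / Sxx = -87/362 ≈ -0.240331

-0.2403


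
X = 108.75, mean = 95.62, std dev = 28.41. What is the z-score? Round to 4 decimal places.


z = (X - mu) / sigma
X - mu = 108.75 - 95.62 = 13.13
z = 13.13 / 28.41 = 1313/2841 ≈ 0.462161

0.4622


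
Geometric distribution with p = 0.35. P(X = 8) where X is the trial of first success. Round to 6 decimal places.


P = (1-p)^(k-1) * p
(1-p)^(k-1) = 0.65^7 ≈ 0.04902228
P = 0.04902228 * 0.35 ≈ 0.01715780

0.017158


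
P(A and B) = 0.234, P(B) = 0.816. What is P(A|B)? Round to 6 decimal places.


P(A|B) = P(A and B) / P(B) = 0.234 / 0.816 = 39/136 ≈ 0.28676471

0.286765


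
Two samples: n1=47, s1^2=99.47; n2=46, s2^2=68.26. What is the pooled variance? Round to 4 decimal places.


sp^2 = ((n1-1)*s1^2 + (n2-1)*s2^2)/(n1+n2-2)
(n1-1)*s1^2 = 46 * 99.47 = 4575.62
(n2-1)*s2^2 = 45 * 68.26 = 3071.7
numerator = 4575.62 + 3071.7 = 7647.32
n1+n2-2 = 91
sp^2 = 7647.32 / 91 = 191183/2275 ≈ 84.036484

84.0365


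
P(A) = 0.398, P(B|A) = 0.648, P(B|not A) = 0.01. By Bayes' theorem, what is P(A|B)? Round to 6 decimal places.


P(A|B) = P(B|A)*P(A) / P(B), P(B) = P(B|A)*P(A) + P(B|not A)*P(not A)
P(B|A)*P(A) = 0.648 * 0.398 = 0.257904
P(B|not A)*P(not A) = 0.01 * 0.602 = 0.00602
P(B) = 0.257904 + 0.00602 = 0.263924
P(A|B) = 0.257904 / 0.263924 ≈ 0.97719040

0.977190


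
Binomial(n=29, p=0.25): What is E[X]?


E[X] = n*p = 29 * 0.25 = 7.25

7.25


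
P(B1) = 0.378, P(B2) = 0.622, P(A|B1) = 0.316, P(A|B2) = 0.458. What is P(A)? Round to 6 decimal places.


P(A) = P(A|B1)*P(B1) + P(A|B2)*P(B2)
P(A|B1)*P(B1) = 0.316 * 0.378 = 0.119448
P(A|B2)*P(B2) = 0.458 * 0.622 = 0.284876
P(A) = 0.119448 + 0.284876 = 0.404324

0.404324


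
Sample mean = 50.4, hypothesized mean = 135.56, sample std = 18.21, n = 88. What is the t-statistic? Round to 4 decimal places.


t = (xbar - mu0) / (s/sqrt(n))
xbar - mu0 = 50.4 - 135.56 = -85.16
sqrt(88) ≈ 9.38083152
s/sqrt(n) = 18.21 / 9.38083152 ≈ 1.94119252
t = -85.16 / 1.94119252 ≈ -43.869940

-43.8699


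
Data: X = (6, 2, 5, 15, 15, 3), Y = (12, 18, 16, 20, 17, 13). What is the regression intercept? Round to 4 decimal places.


a = ybar - b*xbar, where b = sum((xi-xbar)(yi-ybar)) / sum((xi-xbar)^2)
n = 6, xbar = 46/6 = 23/3 ≈ 7.666667, ybar = 96/6 = 16
Sxy = sum((xi-xbar)(yi-ybar)) = 46
Sxx = sum((xi-xbar)^2) = 514/3 ≈ 171.333333
b = Sxy / Sxx = 69/257 ≈ 0.268482
a = 16 - 0.268482 * 7.666667 = 3583/257 ≈ 13.941634

13.9416


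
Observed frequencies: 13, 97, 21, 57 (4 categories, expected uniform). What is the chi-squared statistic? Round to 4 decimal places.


chi2 = sum((O-E)^2/E), E = total/4
total = 188, E = 188/4 = 47
(13 - 47)^2 / 47 = 1156 / 47 = 1156/47 ≈ 24.595745
(97 - 47)^2 / 47 = 2500 / 47 = 2500/47 ≈ 53.191489
(21 - 47)^2 / 47 = 676 / 47 = 676/47 ≈ 14.382979
(57 - 47)^2 / 47 = 100 / 47 = 100/47 ≈ 2.127660
chi2 = 4432/47 ≈ 94.297872

94.2979


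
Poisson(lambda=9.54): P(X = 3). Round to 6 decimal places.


P = e^(-lam) * lam^k / k!
e^(-9.54) ≈ 0.00007191685
lam^k = 9.54^3 = 868.250664
k! = 3! = 6
P = 0.00007191685 * 868.250664 / 6 ≈ 0.010407

0.010407


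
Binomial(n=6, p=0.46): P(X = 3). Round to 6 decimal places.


P = C(n,k) * p^k * (1-p)^(n-k)
C(6,3) = 20
p^k = 0.46^3 = 0.097336
(1-p)^(n-k) = 0.54^3 = 0.157464
P = 20 * 0.097336 * 0.157464 ≈ 0.306538

0.306538


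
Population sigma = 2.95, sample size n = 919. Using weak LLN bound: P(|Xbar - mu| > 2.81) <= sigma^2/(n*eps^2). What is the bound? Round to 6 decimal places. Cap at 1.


bound = min(1, sigma^2/(n*eps^2))
sigma^2 = 2.95^2 = 8.7025
n*eps^2 = 919 * 2.81^2 = 919 * 7.8961 = 7256.5159
sigma^2/(n*eps^2) = 8.7025 / 7256.5159 ≈ 0.00119927

0.001199


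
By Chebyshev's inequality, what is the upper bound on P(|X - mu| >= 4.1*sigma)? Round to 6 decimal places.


P <= 1/k^2
k^2 = 4.1^2 = 16.81
1/k^2 = 1 / 16.81 = 100/1681 ≈ 0.05948840

0.059488


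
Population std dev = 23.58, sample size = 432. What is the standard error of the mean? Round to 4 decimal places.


SE = sigma / sqrt(n)
sqrt(432) ≈ 20.784610
SE = 23.58 / 20.784610 ≈ 1.134493

1.1345


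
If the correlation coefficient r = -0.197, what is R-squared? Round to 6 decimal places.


R^2 = r^2 = (-0.197)^2 = 0.038809

0.038809


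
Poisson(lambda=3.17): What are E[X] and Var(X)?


E[X] = Var(X) = lambda = 3.17

3.17, 3.17


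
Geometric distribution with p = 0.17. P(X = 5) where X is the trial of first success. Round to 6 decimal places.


P = (1-p)^(k-1) * p
(1-p)^(k-1) = 0.83^4 ≈ 0.4745832
P = 0.4745832 * 0.17 ≈ 0.08067915

0.080679


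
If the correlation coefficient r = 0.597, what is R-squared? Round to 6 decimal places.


R^2 = r^2 = (0.597)^2 = 0.356409

0.356409


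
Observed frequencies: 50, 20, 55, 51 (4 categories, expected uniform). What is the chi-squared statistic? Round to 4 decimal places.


chi2 = sum((O-E)^2/E), E = total/4
total = 176, E = 176/4 = 44
(50 - 44)^2 / 44 = 36 / 44 = 9/11 ≈ 0.818182
(20 - 44)^2 / 44 = 576 / 44 = 144/11 ≈ 13.090909
(55 - 44)^2 / 44 = 121 / 44 = 2.75
(51 - 44)^2 / 44 = 49 / 44 = 49/44 ≈ 1.113636
chi2 = 391/22 ≈ 17.772727

17.7727


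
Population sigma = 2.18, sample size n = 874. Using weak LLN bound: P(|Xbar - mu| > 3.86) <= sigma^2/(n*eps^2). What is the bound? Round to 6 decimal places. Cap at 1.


bound = min(1, sigma^2/(n*eps^2))
sigma^2 = 2.18^2 = 4.7524
n*eps^2 = 874 * 3.86^2 = 874 * 14.8996 = 13022.2504
sigma^2/(n*eps^2) = 4.7524 / 13022.2504 ≈ 0.00036494

0.000365


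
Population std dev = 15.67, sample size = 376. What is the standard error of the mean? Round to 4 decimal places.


SE = sigma / sqrt(n)
sqrt(376) ≈ 19.390719
SE = 15.67 / 19.390719 ≈ 0.808119

0.8081


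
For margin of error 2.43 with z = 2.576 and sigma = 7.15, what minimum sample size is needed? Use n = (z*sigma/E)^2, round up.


z*sigma/E = 2.576 * 7.15 / 2.43 = 46046/6075 ≈ 7.579588
(z*sigma/E)^2 ≈ 57.450161
round up: n = 58

58


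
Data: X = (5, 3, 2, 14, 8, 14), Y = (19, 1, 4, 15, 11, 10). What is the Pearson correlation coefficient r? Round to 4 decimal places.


r = sum((xi-xbar)(yi-ybar)) / sqrt(sum((xi-xbar)^2) * sum((yi-ybar)^2))
n = 6, xbar = 46/6 = 23/3 ≈ 7.666667, ybar = 60/6 = 10
Sxy = sum((xi-xbar)(yi-ybar)) = 84
Sxx = sum((xi-xbar)^2) = 424/3 ≈ 141.333333
Syy = sum((yi-ybar)^2) = 224
sqrt(Sxx*Syy) ≈ 177.928825
r = Sxy / sqrt(Sxx*Syy) = 84 / 177.928825 ≈ 0.472099

0.4721


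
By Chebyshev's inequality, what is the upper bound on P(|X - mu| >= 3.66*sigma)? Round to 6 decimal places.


P <= 1/k^2
k^2 = 3.66^2 = 13.3956
1/k^2 = 1 / 13.3956 ≈ 0.07465138

0.074651


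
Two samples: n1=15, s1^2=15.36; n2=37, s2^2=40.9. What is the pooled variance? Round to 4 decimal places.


sp^2 = ((n1-1)*s1^2 + (n2-1)*s2^2)/(n1+n2-2)
(n1-1)*s1^2 = 14 * 15.36 = 215.04
(n2-1)*s2^2 = 36 * 40.9 = 1472.4
numerator = 215.04 + 1472.4 = 1687.44
n1+n2-2 = 50
sp^2 = 1687.44 / 50 = 33.7488

33.7488


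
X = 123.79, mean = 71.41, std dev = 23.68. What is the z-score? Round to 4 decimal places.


z = (X - mu) / sigma
X - mu = 123.79 - 71.41 = 52.38
z = 52.38 / 23.68 = 2619/1184 ≈ 2.211993

2.2120


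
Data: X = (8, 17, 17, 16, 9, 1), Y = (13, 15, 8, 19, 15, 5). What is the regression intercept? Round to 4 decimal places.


a = ybar - b*xbar, where b = sum((xi-xbar)(yi-ybar)) / sum((xi-xbar)^2)
n = 6, xbar = 68/6 = 34/3 ≈ 11.333333, ybar = 75/6 = 12.5
Sxy = sum((xi-xbar)(yi-ybar)) = 89
Sxx = sum((xi-xbar)^2) = 628/3 ≈ 209.333333
b = Sxy / Sxx = 267/628 ≈ 0.425159
a = 12.5 - 0.425159 * 11.333333 = 1206/157 ≈ 7.681529

7.6815


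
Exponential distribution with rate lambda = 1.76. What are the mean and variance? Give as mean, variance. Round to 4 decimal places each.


mean = 1/lam, var = 1/lam^2
mean = 1 / 1.76 = 25/44 ≈ 0.568182
lam^2 = 1.76^2 = 3.0976
var = 1 / 3.0976 = 625/1936 ≈ 0.322831

0.5682, 0.3228


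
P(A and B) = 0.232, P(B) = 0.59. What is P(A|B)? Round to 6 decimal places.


P(A|B) = P(A and B) / P(B) = 0.232 / 0.59 = 116/295 ≈ 0.39322034

0.393220


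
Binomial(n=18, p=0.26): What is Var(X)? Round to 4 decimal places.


Var = n*p*(1-p) = 18 * 0.26 * 0.74 = 3.4632

3.4632


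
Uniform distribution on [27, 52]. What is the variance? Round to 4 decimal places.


Var = (b-a)^2 / 12
(b-a)^2 = (52 - 27)^2 = 625
Var = 625/12 ≈ 52.083333

52.0833


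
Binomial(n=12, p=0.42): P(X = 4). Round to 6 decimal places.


P = C(n,k) * p^k * (1-p)^(n-k)
C(12,4) = 495
p^k = 0.42^4 = 0.03111696
(1-p)^(n-k) = 0.58^8 ≈ 0.01280631
P = 495 * 0.03111696 * 0.01280631 ≈ 0.197254

0.197254


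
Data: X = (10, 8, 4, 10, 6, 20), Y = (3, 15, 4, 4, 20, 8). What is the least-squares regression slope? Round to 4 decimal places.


b = sum((xi-xbar)(yi-ybar)) / sum((xi-xbar)^2)
n = 6, xbar = 58/6 = 29/3 ≈ 9.666667, ybar = 54/6 = 9
Sxy = sum((xi-xbar)(yi-ybar)) = -36
Sxx = sum((xi-xbar)^2) = 466/3 ≈ 155.333333
b = Sxy / Sxx = -54/233 ≈ -0.231760

-0.2318


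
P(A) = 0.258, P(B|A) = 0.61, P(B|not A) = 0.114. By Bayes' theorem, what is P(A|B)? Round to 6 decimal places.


P(A|B) = P(B|A)*P(A) / P(B), P(B) = P(B|A)*P(A) + P(B|not A)*P(not A)
P(B|A)*P(A) = 0.61 * 0.258 = 0.15738
P(B|not A)*P(not A) = 0.114 * 0.742 = 0.084588
P(B) = 0.15738 + 0.084588 = 0.241968
P(A|B) = 0.15738 / 0.241968 ≈ 0.65041658

0.650417


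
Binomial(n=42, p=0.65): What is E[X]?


E[X] = n*p = 42 * 0.65 = 27.3

27.3


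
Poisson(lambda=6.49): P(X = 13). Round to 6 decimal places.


P = e^(-lam) * lam^k / k!
e^(-6.49) ≈ 0.001518549
lam^k = 6.49^13 ≈ 36239404987.094073
k! = 13! = 6227020800
P = 0.001518549 * 36239404987.094073 / 6227020800 ≈ 0.008838

0.008838


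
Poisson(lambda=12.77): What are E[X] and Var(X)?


E[X] = Var(X) = lambda = 12.77

12.77, 12.77


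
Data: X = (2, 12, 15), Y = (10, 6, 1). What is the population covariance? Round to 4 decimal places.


Cov = (1/n)*sum((xi-xbar)(yi-ybar))
n = 3, xbar = 29/3 ≈ 9.666667, ybar = 17/3 ≈ 5.666667
sum((xi-xbar)(yi-ybar)) = -172/3 ≈ -57.333333
Cov = -57.333333 / 3 = -172/9 ≈ -19.111111

-19.1111


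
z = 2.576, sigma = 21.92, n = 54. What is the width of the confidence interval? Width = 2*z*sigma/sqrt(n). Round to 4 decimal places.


width = 2*z*sigma/sqrt(n)
2*z*sigma = 2 * 2.576 * 21.92 = 112.93184
sqrt(54) ≈ 7.348469
width = 112.93184 / 7.348469 ≈ 15.368077

15.3681


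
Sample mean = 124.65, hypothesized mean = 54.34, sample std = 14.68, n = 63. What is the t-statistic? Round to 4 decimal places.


t = (xbar - mu0) / (s/sqrt(n))
xbar - mu0 = 124.65 - 54.34 = 70.31
sqrt(63) ≈ 7.93725393
s/sqrt(n) = 14.68 / 7.93725393 ≈ 1.84950615
t = 70.31 / 1.84950615 ≈ 38.015553

38.0156


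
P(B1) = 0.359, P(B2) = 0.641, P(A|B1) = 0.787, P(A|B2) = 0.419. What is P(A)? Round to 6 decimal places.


P(A) = P(A|B1)*P(B1) + P(A|B2)*P(B2)
P(A|B1)*P(B1) = 0.787 * 0.359 = 0.282533
P(A|B2)*P(B2) = 0.419 * 0.641 = 0.268579
P(A) = 0.282533 + 0.268579 = 0.551112

0.551112


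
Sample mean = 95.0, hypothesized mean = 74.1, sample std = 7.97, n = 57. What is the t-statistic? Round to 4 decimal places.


t = (xbar - mu0) / (s/sqrt(n))
xbar - mu0 = 95.0 - 74.1 = 20.9
sqrt(57) ≈ 7.54983444
s/sqrt(n) = 7.97 / 7.54983444 ≈ 1.05565229
t = 20.9 / 1.05565229 ≈ 19.798186

19.7982


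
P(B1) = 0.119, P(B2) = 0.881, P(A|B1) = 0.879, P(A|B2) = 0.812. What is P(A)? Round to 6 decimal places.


P(A) = P(A|B1)*P(B1) + P(A|B2)*P(B2)
P(A|B1)*P(B1) = 0.879 * 0.119 = 0.104601
P(A|B2)*P(B2) = 0.812 * 0.881 = 0.715372
P(A) = 0.104601 + 0.715372 = 0.819973

0.819973


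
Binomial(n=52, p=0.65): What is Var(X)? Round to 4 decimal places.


Var = n*p*(1-p) = 52 * 0.65 * 0.35 = 11.83

11.8300


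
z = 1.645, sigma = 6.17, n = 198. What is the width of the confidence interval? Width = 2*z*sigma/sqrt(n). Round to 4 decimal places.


width = 2*z*sigma/sqrt(n)
2*z*sigma = 2 * 1.645 * 6.17 = 20.2993
sqrt(198) ≈ 14.071247
width = 20.2993 / 14.071247 ≈ 1.442608

1.4426


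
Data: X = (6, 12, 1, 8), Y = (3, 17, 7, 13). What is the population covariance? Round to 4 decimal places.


Cov = (1/n)*sum((xi-xbar)(yi-ybar))
n = 4, xbar = 27/4 = 6.75, ybar = 40/4 = 10
sum((xi-xbar)(yi-ybar)) = 63
Cov = 63 / 4 = 15.75

15.7500


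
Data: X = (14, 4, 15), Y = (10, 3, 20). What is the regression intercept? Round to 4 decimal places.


a = ybar - b*xbar, where b = sum((xi-xbar)(yi-ybar)) / sum((xi-xbar)^2)
n = 3, xbar = 33/3 = 11, ybar = 33/3 = 11
Sxy = sum((xi-xbar)(yi-ybar)) = 89
Sxx = sum((xi-xbar)^2) = 74
b = Sxy / Sxx = 89/74 ≈ 1.202703
a = 11 - 1.202703 * 11 = -165/74 ≈ -2.229730

-2.2297


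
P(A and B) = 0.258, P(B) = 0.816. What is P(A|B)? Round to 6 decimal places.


P(A|B) = P(A and B) / P(B) = 0.258 / 0.816 = 43/136 ≈ 0.31617647

0.316176


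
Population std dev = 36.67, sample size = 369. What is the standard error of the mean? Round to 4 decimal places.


SE = sigma / sqrt(n)
sqrt(369) ≈ 19.209373
SE = 36.67 / 19.209373 ≈ 1.908964

1.9090


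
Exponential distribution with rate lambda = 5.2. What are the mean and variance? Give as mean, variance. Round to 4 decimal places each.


mean = 1/lam, var = 1/lam^2
mean = 1 / 5.2 = 5/26 ≈ 0.192308
lam^2 = 5.2^2 = 27.04
var = 1 / 27.04 = 25/676 ≈ 0.036982

0.1923, 0.0370


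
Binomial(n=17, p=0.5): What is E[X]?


E[X] = n*p = 17 * 0.5 = 8.5

8.5


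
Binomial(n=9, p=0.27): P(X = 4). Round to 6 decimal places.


P = C(n,k) * p^k * (1-p)^(n-k)
C(9,4) = 126
p^k = 0.27^4 = 0.00531441
(1-p)^(n-k) = 0.73^5 ≈ 0.2073072
P = 126 * 0.00531441 * 0.2073072 ≈ 0.138816

0.138816


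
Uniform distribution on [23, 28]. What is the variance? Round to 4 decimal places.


Var = (b-a)^2 / 12
(b-a)^2 = (28 - 23)^2 = 25
Var = 25/12 ≈ 2.083333

2.0833


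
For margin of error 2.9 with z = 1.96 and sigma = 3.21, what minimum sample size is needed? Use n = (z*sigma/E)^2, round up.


z*sigma/E = 1.96 * 3.21 / 2.9 = 15729/7250 ≈ 2.169517
(z*sigma/E)^2 ≈ 4.706805
round up: n = 5

5


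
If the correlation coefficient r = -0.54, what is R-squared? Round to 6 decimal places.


R^2 = r^2 = (-0.54)^2 = 0.2916

0.291600


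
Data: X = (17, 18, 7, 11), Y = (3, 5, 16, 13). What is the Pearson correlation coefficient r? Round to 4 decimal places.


r = sum((xi-xbar)(yi-ybar)) / sqrt(sum((xi-xbar)^2) * sum((yi-ybar)^2))
n = 4, xbar = 53/4 = 13.25, ybar = 37/4 = 9.25
Sxy = sum((xi-xbar)(yi-ybar)) = -94.25
Sxx = sum((xi-xbar)^2) = 80.75
Syy = sum((yi-ybar)^2) = 116.75
sqrt(Sxx*Syy) ≈ 97.095636
r = Sxy / sqrt(Sxx*Syy) = -94.25 / 97.095636 ≈ -0.970692

-0.9707


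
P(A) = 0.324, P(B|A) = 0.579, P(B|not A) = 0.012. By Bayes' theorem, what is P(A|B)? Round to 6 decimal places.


P(A|B) = P(B|A)*P(A) / P(B), P(B) = P(B|A)*P(A) + P(B|not A)*P(not A)
P(B|A)*P(A) = 0.579 * 0.324 = 0.187596
P(B|not A)*P(not A) = 0.012 * 0.676 = 0.008112
P(B) = 0.187596 + 0.008112 = 0.195708
P(A|B) = 0.187596 / 0.195708 ≈ 0.95855049

0.958550


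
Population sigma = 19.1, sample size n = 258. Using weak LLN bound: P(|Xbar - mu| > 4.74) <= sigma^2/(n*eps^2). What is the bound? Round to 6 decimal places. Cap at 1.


bound = min(1, sigma^2/(n*eps^2))
sigma^2 = 19.1^2 = 364.81
n*eps^2 = 258 * 4.74^2 = 258 * 22.4676 = 5796.6408
sigma^2/(n*eps^2) = 364.81 / 5796.6408 ≈ 0.06293473

0.062935


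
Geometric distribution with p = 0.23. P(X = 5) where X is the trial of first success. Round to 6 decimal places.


P = (1-p)^(k-1) * p
(1-p)^(k-1) = 0.77^4 ≈ 0.3515304
P = 0.3515304 * 0.23 ≈ 0.08085199

0.080852


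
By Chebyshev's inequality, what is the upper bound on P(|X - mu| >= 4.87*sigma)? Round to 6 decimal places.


P <= 1/k^2
k^2 = 4.87^2 = 23.7169
1/k^2 = 1 / 23.7169 ≈ 0.04216403

0.042164


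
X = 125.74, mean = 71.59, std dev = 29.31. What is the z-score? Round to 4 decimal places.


z = (X - mu) / sigma
X - mu = 125.74 - 71.59 = 54.15
z = 54.15 / 29.31 = 1805/977 ≈ 1.847492

1.8475


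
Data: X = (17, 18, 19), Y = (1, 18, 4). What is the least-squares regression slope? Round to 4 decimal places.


b = sum((xi-xbar)(yi-ybar)) / sum((xi-xbar)^2)
n = 3, xbar = 54/3 = 18, ybar = 23/3 ≈ 7.666667
Sxy = sum((xi-xbar)(yi-ybar)) = 3
Sxx = sum((xi-xbar)^2) = 2
b = Sxy / Sxx = 1.5

1.5000


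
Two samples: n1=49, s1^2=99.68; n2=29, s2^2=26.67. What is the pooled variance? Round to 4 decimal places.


sp^2 = ((n1-1)*s1^2 + (n2-1)*s2^2)/(n1+n2-2)
(n1-1)*s1^2 = 48 * 99.68 = 4784.64
(n2-1)*s2^2 = 28 * 26.67 = 746.76
numerator = 4784.64 + 746.76 = 5531.4
n1+n2-2 = 76
sp^2 = 5531.4 / 76 = 27657/380 ≈ 72.781579

72.7816


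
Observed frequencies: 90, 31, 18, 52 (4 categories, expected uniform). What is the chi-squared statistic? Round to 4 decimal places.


chi2 = sum((O-E)^2/E), E = total/4
total = 191, E = 191/4 = 47.75
(90 - 47.75)^2 / 47.75 = 1785.0625 / 47.75 = 28561/764 ≈ 37.383508
(31 - 47.75)^2 / 47.75 = 280.5625 / 47.75 = 4489/764 ≈ 5.875654
(18 - 47.75)^2 / 47.75 = 885.0625 / 47.75 = 14161/764 ≈ 18.535340
(52 - 47.75)^2 / 47.75 = 18.0625 / 47.75 = 289/764 ≈ 0.378272
chi2 = 11875/191 ≈ 62.172775

62.1728


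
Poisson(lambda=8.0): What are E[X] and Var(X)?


E[X] = Var(X) = lambda = 8.0

8.0, 8.0


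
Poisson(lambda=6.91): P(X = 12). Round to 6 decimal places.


P = e^(-lam) * lam^k / k!
e^(-6.91) ≈ 0.0009977578
lam^k = 6.91^12 ≈ 11850497104.030976
k! = 12! = 479001600
P = 0.0009977578 * 11850497104.030976 / 479001600 ≈ 0.024685

0.024685


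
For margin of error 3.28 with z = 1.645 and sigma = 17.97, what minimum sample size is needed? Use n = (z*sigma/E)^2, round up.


z*sigma/E = 1.645 * 17.97 / 3.28 ≈ 9.012393
(z*sigma/E)^2 ≈ 81.223233
round up: n = 82

82


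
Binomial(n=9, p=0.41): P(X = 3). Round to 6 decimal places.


P = C(n,k) * p^k * (1-p)^(n-k)
C(9,3) = 84
p^k = 0.41^3 = 0.068921
(1-p)^(n-k) = 0.59^6 ≈ 0.04218053
P = 84 * 0.068921 * 0.04218053 ≈ 0.244198

0.244198


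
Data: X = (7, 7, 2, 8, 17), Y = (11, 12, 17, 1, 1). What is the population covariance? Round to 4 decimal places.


Cov = (1/n)*sum((xi-xbar)(yi-ybar))
n = 5, xbar = 41/5 = 8.2, ybar = 42/5 = 8.4
sum((xi-xbar)(yi-ybar)) = -124.4
Cov = -124.4 / 5 = -24.88

-24.8800


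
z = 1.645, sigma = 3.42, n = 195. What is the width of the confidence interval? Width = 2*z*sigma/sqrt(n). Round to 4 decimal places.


width = 2*z*sigma/sqrt(n)
2*z*sigma = 2 * 1.645 * 3.42 = 11.2518
sqrt(195) ≈ 13.964240
width = 11.2518 / 13.964240 ≈ 0.805758

0.8058


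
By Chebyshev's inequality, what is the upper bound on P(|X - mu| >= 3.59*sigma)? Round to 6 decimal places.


P <= 1/k^2
k^2 = 3.59^2 = 12.8881
1/k^2 = 1 / 12.8881 ≈ 0.07759096

0.077591


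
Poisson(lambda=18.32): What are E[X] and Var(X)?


E[X] = Var(X) = lambda = 18.32

18.32, 18.32


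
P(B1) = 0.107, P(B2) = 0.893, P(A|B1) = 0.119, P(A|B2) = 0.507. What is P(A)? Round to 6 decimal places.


P(A) = P(A|B1)*P(B1) + P(A|B2)*P(B2)
P(A|B1)*P(B1) = 0.119 * 0.107 = 0.012733
P(A|B2)*P(B2) = 0.507 * 0.893 = 0.452751
P(A) = 0.012733 + 0.452751 = 0.465484

0.465484
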